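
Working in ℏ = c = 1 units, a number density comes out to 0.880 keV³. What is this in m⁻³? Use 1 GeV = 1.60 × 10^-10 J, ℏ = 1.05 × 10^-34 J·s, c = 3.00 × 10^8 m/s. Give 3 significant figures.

1.15 × 10^29 m⁻³

Number density is [L]⁻³ = [E]³/(ℏc)³.
1 GeV³ → 1/(ℏc)³ × (1 GeV in J)³ = 1.31 × 10^47 m⁻³.
Convert the energy scale: 0.880 keV³ = 8.80 × 10^-19 GeV³.
Result: 8.80 × 10^-19 × 1.31 × 10^47 = 1.15 × 10^29 m⁻³.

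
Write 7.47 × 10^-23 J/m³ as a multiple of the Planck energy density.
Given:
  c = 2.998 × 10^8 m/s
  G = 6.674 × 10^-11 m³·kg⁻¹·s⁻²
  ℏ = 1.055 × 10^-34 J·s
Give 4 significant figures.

Planck energy density: u_P = c⁷/(ℏG²) = 4.632 × 10^113 J/m³.
7.47 × 10^-23 / 4.632 × 10^113 = 1.613 × 10^-136

1.613 × 10^-136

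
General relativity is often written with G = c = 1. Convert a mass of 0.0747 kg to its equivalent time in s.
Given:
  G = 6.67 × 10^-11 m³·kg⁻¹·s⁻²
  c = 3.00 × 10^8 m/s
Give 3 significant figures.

1.85 × 10^-37 s

Mass → time via G/c³.
0.0747 kg × (G/c³) = 1.85 × 10^-37 s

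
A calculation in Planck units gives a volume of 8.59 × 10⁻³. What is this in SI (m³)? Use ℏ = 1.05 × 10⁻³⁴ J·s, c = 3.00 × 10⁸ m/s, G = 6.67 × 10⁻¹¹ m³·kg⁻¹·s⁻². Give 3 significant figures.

One Planck volume: V_P = (ℏG/c³)^(3/2) = 4.18 × 10⁻¹⁰⁵ m³.
8.59 × 10⁻³ × 4.18 × 10⁻¹⁰⁵ m³ = 3.59 × 10⁻¹⁰⁷ m³

3.59 × 10⁻¹⁰⁷ m³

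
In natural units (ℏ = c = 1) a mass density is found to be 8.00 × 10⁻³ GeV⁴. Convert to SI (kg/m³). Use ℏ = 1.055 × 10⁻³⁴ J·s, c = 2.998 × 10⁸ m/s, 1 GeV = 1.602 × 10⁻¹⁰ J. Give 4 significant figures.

Mass density is [E]/(c²[L]³) = [E]⁴/(ℏ³c⁵).
1 GeV⁴ → 1/(ℏ³c⁵) × (1 GeV in J)⁴ = 2.316 × 10²⁰ kg/m³.
Result: 8.00 × 10⁻³ × 2.316 × 10²⁰ = 1.853 × 10¹⁸ kg/m³.

1.853 × 10¹⁸ kg/m³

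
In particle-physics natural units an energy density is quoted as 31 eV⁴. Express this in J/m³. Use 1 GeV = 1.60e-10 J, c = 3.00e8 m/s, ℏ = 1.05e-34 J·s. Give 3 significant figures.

[E]/[L]³ = [E]⁴/(ℏc)³; restore (ℏc)⁻³.
1 GeV⁴ → 1/(ℏc)³ × (1 GeV in J)⁴ = 2.10e37 J/m³.
Convert the energy scale: 31 eV⁴ = 3.10e-35 GeV⁴.
Result: 3.10e-35 × 2.10e37 = 650 J/m³.

650 J/m³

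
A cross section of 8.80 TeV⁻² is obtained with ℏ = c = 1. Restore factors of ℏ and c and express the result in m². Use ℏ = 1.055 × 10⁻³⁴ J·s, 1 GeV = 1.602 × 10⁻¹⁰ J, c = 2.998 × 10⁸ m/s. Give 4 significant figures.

Area is [L]² = [E]⁻²·(ℏc)²; restore (ℏc)².
1 GeV⁻² → (ℏc)² × (1 GeV in J)⁻² = 3.898 × 10⁻³² m².
Convert the energy scale: 8.80 TeV⁻² = 8.80 × 10⁻⁶ GeV⁻².
Result: 8.80 × 10⁻⁶ × 3.898 × 10⁻³² = 3.430 × 10⁻³⁷ m².

3.430 × 10⁻³⁷ m²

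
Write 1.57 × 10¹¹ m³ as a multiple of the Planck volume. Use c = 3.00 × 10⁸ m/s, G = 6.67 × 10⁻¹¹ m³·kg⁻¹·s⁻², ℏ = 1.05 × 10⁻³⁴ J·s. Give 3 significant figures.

Planck volume: V_P = (ℏG/c³)^(3/2) = 4.18 × 10⁻¹⁰⁵ m³.
1.57 × 10¹¹ / 4.18 × 10⁻¹⁰⁵ = 3.76 × 10¹¹⁵

3.76 × 10¹¹⁵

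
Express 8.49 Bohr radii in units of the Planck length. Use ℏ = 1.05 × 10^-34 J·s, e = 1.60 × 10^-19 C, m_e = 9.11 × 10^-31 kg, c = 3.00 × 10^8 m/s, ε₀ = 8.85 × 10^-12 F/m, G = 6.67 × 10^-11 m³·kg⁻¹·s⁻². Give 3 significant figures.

Bohr radius: a₀ = 4πε₀ℏ²/(m_e e²) = 5.26 × 10^-11 m
Planck length: ℓ_P = √(ℏG/c³) = 1.61 × 10^-35 m
8.49 × 5.26 × 10^-11 / 1.61 × 10^-35 = 2.77 × 10^25

2.77 × 10^25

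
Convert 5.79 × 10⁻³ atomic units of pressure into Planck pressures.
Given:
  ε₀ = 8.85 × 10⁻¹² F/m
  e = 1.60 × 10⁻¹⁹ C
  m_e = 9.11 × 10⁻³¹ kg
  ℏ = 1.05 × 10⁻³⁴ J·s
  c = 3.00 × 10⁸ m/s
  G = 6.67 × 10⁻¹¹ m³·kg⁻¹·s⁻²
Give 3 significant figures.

3.73 × 10⁻¹⁰³

atomic unit of pressure: P_au = E_h/a₀³ = m_e⁴e¹⁰/((4πε₀)⁵ℏ⁸) = 3.01 × 10¹³ Pa
Planck pressure: p_P = c⁷/(ℏG²) = 4.68 × 10¹¹³ Pa
5.79 × 10⁻³ × 3.01 × 10¹³ / 4.68 × 10¹¹³ = 3.73 × 10⁻¹⁰³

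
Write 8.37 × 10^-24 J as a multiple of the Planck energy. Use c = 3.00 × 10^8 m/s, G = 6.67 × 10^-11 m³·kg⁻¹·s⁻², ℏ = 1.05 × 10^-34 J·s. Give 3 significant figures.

Planck energy: E_P = √(ℏc⁵/G) = 1.96 × 10^9 J.
8.37 × 10^-24 / 1.96 × 10^9 = 4.28 × 10^-33

4.28 × 10^-33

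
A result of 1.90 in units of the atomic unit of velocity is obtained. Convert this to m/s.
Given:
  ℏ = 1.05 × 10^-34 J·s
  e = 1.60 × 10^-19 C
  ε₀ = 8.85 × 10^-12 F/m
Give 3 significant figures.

4.17 × 10^6 m/s

One atomic unit of velocity: v_au = e²/(4πε₀ℏ) = 2.19 × 10^6 m/s.
1.90 × 2.19 × 10^6 m/s = 4.17 × 10^6 m/s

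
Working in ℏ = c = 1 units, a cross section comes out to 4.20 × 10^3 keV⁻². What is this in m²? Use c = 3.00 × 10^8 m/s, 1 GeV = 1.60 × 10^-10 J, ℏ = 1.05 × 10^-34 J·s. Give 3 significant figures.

1.63 × 10^-16 m²

Area is [L]² = [E]⁻²·(ℏc)²; restore (ℏc)².
1 GeV⁻² → (ℏc)² × (1 GeV in J)⁻² = 3.88 × 10^-32 m².
Convert the energy scale: 4.20 × 10^3 keV⁻² = 4.20 × 10^15 GeV⁻².
Result: 4.20 × 10^15 × 3.88 × 10^-32 = 1.63 × 10^-16 m².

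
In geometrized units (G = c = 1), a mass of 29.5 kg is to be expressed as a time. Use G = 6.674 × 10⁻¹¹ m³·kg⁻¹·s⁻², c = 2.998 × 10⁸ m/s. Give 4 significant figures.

Mass → time via G/c³.
29.5 kg × (G/c³) = 7.307 × 10⁻³⁵ s

7.307 × 10⁻³⁵ s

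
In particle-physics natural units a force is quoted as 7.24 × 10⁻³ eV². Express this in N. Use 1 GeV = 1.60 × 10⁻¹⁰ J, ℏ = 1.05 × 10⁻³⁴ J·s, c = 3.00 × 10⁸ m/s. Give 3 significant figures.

Force is [E]/[L] = [E]²/(ℏc); restore (ℏc)⁻¹.
1 GeV² → 1/(ℏc) × (1 GeV in J)² = 8.13 × 10⁵ N.
Convert the energy scale: 7.24 × 10⁻³ eV² = 7.24 × 10⁻²¹ GeV².
Result: 7.24 × 10⁻²¹ × 8.13 × 10⁵ = 5.88 × 10⁻¹⁵ N.

5.88 × 10⁻¹⁵ N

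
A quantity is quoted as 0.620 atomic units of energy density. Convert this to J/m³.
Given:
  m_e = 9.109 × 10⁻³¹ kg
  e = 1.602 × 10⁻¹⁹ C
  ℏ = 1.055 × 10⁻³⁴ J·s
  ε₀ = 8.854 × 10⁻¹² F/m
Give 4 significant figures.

One atomic unit of energy density: u_au = E_h/a₀³ = m_e⁴e¹⁰/((4πε₀)⁵ℏ⁸) = 2.929 × 10¹³ J/m³.
0.620 × 2.929 × 10¹³ J/m³ = 1.816 × 10¹³ J/m³

1.816 × 10¹³ J/m³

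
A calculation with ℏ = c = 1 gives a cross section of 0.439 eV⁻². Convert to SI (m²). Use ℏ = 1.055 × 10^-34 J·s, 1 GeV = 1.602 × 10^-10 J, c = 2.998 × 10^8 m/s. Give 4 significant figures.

1.711 × 10^-14 m²

Area is [L]² = [E]⁻²·(ℏc)²; restore (ℏc)².
1 GeV⁻² → (ℏc)² × (1 GeV in J)⁻² = 3.898 × 10^-32 m².
Convert the energy scale: 0.439 eV⁻² = 4.39 × 10^17 GeV⁻².
Result: 4.39 × 10^17 × 3.898 × 10^-32 = 1.711 × 10^-14 m².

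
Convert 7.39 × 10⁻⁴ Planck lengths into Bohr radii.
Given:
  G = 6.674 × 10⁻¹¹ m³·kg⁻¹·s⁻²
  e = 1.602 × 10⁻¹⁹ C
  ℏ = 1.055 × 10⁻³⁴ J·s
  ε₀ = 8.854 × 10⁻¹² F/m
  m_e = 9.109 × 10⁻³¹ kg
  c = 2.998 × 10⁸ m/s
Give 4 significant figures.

2.255 × 10⁻²⁸

Planck length: ℓ_P = √(ℏG/c³) = 1.616 × 10⁻³⁵ m
Bohr radius: a₀ = 4πε₀ℏ²/(m_e e²) = 5.297 × 10⁻¹¹ m
7.39 × 10⁻⁴ × 1.616 × 10⁻³⁵ / 5.297 × 10⁻¹¹ = 2.255 × 10⁻²⁸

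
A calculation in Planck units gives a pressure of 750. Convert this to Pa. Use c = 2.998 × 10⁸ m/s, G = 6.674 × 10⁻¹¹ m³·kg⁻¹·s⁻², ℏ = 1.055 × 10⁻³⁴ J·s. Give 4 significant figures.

One Planck pressure: p_P = c⁷/(ℏG²) = 4.632 × 10¹¹³ Pa.
750 × 4.632 × 10¹¹³ Pa = 3.474 × 10¹¹⁶ Pa

3.474 × 10¹¹⁶ Pa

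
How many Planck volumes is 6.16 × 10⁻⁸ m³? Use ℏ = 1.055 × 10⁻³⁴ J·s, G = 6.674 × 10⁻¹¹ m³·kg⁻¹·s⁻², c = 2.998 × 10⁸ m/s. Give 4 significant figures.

1.458 × 10⁹⁷

Planck volume: V_P = (ℏG/c³)^(3/2) = 4.224 × 10⁻¹⁰⁵ m³.
6.16 × 10⁻⁸ / 4.224 × 10⁻¹⁰⁵ = 1.458 × 10⁹⁷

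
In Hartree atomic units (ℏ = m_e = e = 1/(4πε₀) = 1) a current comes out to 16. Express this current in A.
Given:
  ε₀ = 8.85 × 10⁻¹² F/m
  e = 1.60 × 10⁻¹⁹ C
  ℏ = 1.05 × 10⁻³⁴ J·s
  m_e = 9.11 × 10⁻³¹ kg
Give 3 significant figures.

0.107 A

One atomic unit of electric current: I_au = e E_h/ℏ = m_e e⁵/((4πε₀)²ℏ³) = 6.67 × 10⁻³ A.
16 × 6.67 × 10⁻³ A = 0.107 A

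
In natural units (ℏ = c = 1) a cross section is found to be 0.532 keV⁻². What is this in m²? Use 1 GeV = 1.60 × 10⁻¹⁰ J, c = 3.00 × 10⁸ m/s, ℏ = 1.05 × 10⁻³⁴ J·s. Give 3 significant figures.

2.06 × 10⁻²⁰ m²

Area is [L]² = [E]⁻²·(ℏc)²; restore (ℏc)².
1 GeV⁻² → (ℏc)² × (1 GeV in J)⁻² = 3.88 × 10⁻³² m².
Convert the energy scale: 0.532 keV⁻² = 5.32 × 10¹¹ GeV⁻².
Result: 5.32 × 10¹¹ × 3.88 × 10⁻³² = 2.06 × 10⁻²⁰ m².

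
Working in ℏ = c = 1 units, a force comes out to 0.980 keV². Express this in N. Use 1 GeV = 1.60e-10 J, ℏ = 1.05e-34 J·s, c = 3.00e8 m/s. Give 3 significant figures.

7.96e-7 N

Force is [E]/[L] = [E]²/(ℏc); restore (ℏc)⁻¹.
1 GeV² → 1/(ℏc) × (1 GeV in J)² = 8.13e5 N.
Convert the energy scale: 0.980 keV² = 9.80e-13 GeV².
Result: 9.80e-13 × 8.13e5 = 7.96e-7 N.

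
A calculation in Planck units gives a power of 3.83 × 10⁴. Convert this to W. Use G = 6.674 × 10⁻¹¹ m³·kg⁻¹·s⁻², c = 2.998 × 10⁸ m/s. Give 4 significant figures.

1.390 × 10⁵⁷ W

One Planck power: P_P = c⁵/G = 3.629 × 10⁵² W.
3.83 × 10⁴ × 3.629 × 10⁵² W = 1.390 × 10⁵⁷ W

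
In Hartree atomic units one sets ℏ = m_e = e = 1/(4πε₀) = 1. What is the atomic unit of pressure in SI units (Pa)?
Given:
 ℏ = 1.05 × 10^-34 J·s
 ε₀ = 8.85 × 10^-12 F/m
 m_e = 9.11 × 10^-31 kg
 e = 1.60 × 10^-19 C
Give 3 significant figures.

P_au = E_h/a₀³ = m_e⁴e¹⁰/((4πε₀)⁵ℏ⁸)
E_h = 4.38 × 10^-18 J
a₀ = 5.26 × 10^-11 m
E_h/a₀³ = 3.01 × 10^13 Pa

3.01 × 10^13 Pa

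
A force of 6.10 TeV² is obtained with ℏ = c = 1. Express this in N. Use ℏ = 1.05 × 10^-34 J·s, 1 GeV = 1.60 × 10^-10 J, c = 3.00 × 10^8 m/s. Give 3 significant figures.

4.96 × 10^12 N

Force is [E]/[L] = [E]²/(ℏc); restore (ℏc)⁻¹.
1 GeV² → 1/(ℏc) × (1 GeV in J)² = 8.13 × 10^5 N.
Convert the energy scale: 6.10 TeV² = 6.10 × 10^6 GeV².
Result: 6.10 × 10^6 × 8.13 × 10^5 = 4.96 × 10^12 N.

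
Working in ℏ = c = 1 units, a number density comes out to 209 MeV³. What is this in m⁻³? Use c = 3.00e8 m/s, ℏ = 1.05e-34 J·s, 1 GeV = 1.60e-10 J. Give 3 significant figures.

Number density is [L]⁻³ = [E]³/(ℏc)³.
1 GeV³ → 1/(ℏc)³ × (1 GeV in J)³ = 1.31e47 m⁻³.
Convert the energy scale: 209 MeV³ = 2.09e-7 GeV³.
Result: 2.09e-7 × 1.31e47 = 2.74e40 m⁻³.

2.74e40 m⁻³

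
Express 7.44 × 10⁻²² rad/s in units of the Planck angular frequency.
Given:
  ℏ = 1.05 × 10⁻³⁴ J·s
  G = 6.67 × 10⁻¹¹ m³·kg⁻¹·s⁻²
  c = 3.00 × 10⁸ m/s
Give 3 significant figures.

Planck angular frequency: ω_P = √(c⁵/(ℏG)) = 1.86 × 10⁴³ rad/s.
7.44 × 10⁻²² / 1.86 × 10⁴³ = 3.99 × 10⁻⁶⁵

3.99 × 10⁻⁶⁵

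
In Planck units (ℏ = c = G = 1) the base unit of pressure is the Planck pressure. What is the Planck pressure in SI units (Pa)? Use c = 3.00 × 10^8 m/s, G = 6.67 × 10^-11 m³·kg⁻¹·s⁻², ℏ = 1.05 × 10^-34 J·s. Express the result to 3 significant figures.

p_P = c⁷/(ℏG²)
  = 2.19 × 10^59 / 4.67 × 10^-55
  = 4.68 × 10^113 Pa

4.68 × 10^113 Pa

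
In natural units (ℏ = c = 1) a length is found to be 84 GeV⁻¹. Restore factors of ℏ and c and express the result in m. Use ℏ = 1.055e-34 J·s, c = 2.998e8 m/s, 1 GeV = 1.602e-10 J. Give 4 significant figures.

1.658e-14 m

A length is [E]⁻¹ in ℏ=c=1; restore one factor of ℏc.
1 GeV⁻¹ → ℏc × (1 GeV in J)⁻¹ = 1.974e-16 m.
Result: 84 × 1.974e-16 = 1.658e-14 m.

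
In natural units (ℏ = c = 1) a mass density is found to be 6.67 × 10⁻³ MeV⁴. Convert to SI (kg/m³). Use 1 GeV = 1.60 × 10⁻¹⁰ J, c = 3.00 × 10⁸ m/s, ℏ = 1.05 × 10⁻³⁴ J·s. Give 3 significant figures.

1.55 × 10⁶ kg/m³

Mass density is [E]/(c²[L]³) = [E]⁴/(ℏ³c⁵).
1 GeV⁴ → 1/(ℏ³c⁵) × (1 GeV in J)⁴ = 2.33 × 10²⁰ kg/m³.
Convert the energy scale: 6.67 × 10⁻³ MeV⁴ = 6.67 × 10⁻¹⁵ GeV⁴.
Result: 6.67 × 10⁻¹⁵ × 2.33 × 10²⁰ = 1.55 × 10⁶ kg/m³.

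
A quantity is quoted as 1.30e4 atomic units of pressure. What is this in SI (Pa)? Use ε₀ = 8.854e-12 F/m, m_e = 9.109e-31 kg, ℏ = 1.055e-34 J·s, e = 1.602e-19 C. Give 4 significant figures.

One atomic unit of pressure: P_au = E_h/a₀³ = m_e⁴e¹⁰/((4πε₀)⁵ℏ⁸) = 2.929e13 Pa.
1.30e4 × 2.929e13 Pa = 3.808e17 Pa

3.808e17 Pa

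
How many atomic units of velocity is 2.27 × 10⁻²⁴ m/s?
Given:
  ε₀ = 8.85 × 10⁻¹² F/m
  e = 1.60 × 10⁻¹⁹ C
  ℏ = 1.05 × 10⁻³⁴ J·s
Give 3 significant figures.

atomic unit of velocity: v_au = e²/(4πε₀ℏ) = 2.19 × 10⁶ m/s.
2.27 × 10⁻²⁴ / 2.19 × 10⁶ = 1.04 × 10⁻³⁰

1.04 × 10⁻³⁰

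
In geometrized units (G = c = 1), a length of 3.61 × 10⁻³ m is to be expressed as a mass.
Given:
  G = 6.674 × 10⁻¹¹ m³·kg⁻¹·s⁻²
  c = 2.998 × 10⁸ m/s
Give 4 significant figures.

4.862 × 10²⁴ kg

Length → mass via c²/G.
3.61 × 10⁻³ m × (c²/G) = 4.862 × 10²⁴ kg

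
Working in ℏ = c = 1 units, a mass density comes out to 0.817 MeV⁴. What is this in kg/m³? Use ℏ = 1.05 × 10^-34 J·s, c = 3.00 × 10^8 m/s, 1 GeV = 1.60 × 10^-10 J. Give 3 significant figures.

1.90 × 10^8 kg/m³

Mass density is [E]/(c²[L]³) = [E]⁴/(ℏ³c⁵).
1 GeV⁴ → 1/(ℏ³c⁵) × (1 GeV in J)⁴ = 2.33 × 10^20 kg/m³.
Convert the energy scale: 0.817 MeV⁴ = 8.17 × 10^-13 GeV⁴.
Result: 8.17 × 10^-13 × 2.33 × 10^20 = 1.90 × 10^8 kg/m³.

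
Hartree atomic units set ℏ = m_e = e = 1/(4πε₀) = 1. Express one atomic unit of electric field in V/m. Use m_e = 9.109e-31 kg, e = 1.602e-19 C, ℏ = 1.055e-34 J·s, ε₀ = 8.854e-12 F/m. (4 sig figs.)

5.131e11 V/m

From ℏ = m_e = e = 1/(4πε₀) = 1 the electric field scale is E_au = E_h/(e a₀) = m_e²e⁵/((4πε₀)³ℏ⁴).
E_h = 4.354e-18 J
a₀ = 5.297e-11 m
E_h/(e·a₀) = 5.131e11 V/m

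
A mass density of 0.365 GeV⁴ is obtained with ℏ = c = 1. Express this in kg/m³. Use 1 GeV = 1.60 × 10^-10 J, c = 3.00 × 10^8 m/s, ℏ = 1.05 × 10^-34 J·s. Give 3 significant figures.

8.50 × 10^19 kg/m³

Mass density is [E]/(c²[L]³) = [E]⁴/(ℏ³c⁵).
1 GeV⁴ → 1/(ℏ³c⁵) × (1 GeV in J)⁴ = 2.33 × 10^20 kg/m³.
Result: 0.365 × 2.33 × 10^20 = 8.50 × 10^19 kg/m³.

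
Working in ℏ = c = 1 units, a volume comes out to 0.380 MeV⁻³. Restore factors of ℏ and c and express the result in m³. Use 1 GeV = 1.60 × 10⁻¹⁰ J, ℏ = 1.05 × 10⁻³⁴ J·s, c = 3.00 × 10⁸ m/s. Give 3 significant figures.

Volume is [L]³ = [E]⁻³·(ℏc)³.
1 GeV⁻³ → (ℏc)³ × (1 GeV in J)⁻³ = 7.63 × 10⁻⁴⁸ m³.
Convert the energy scale: 0.380 MeV⁻³ = 3.80 × 10⁸ GeV⁻³.
Result: 3.80 × 10⁸ × 7.63 × 10⁻⁴⁸ = 2.90 × 10⁻³⁹ m³.

2.90 × 10⁻³⁹ m³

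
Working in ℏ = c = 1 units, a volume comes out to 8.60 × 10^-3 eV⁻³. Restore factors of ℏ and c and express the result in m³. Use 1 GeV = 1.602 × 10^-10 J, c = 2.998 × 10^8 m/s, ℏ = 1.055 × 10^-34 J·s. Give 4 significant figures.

6.619 × 10^-23 m³

Volume is [L]³ = [E]⁻³·(ℏc)³.
1 GeV⁻³ → (ℏc)³ × (1 GeV in J)⁻³ = 7.696 × 10^-48 m³.
Convert the energy scale: 8.60 × 10^-3 eV⁻³ = 8.60 × 10^24 GeV⁻³.
Result: 8.60 × 10^24 × 7.696 × 10^-48 = 6.619 × 10^-23 m³.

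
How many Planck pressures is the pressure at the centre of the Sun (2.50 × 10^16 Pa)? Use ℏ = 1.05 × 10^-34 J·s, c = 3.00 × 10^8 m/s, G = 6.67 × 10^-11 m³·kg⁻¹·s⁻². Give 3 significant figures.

5.34 × 10^-98

Planck pressure: p_P = c⁷/(ℏG²) = 4.68 × 10^113 Pa.
2.50 × 10^16 / 4.68 × 10^113 = 5.34 × 10^-98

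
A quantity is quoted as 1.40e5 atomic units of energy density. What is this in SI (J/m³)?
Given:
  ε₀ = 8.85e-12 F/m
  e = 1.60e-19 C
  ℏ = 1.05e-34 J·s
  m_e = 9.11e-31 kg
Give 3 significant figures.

4.22e18 J/m³

One atomic unit of energy density: u_au = E_h/a₀³ = m_e⁴e¹⁰/((4πε₀)⁵ℏ⁸) = 3.01e13 J/m³.
1.40e5 × 3.01e13 J/m³ = 4.22e18 J/m³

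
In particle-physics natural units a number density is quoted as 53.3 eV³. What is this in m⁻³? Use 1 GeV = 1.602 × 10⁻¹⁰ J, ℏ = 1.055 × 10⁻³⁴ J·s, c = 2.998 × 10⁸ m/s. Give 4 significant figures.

Number density is [L]⁻³ = [E]³/(ℏc)³.
1 GeV³ → 1/(ℏc)³ × (1 GeV in J)³ = 1.299 × 10⁴⁷ m⁻³.
Convert the energy scale: 53.3 eV³ = 5.33 × 10⁻²⁶ GeV³.
Result: 5.33 × 10⁻²⁶ × 1.299 × 10⁴⁷ = 6.926 × 10²¹ m⁻³.

6.926 × 10²¹ m⁻³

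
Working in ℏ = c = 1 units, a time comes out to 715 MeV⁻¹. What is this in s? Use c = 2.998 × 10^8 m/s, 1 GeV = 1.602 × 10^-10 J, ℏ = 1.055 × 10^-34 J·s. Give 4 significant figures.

A time is [E]⁻¹ in ℏ=c=1; restore one factor of ℏ.
1 GeV⁻¹ → ℏ × (1 GeV in J)⁻¹ = 6.586 × 10^-25 s.
Convert the energy scale: 715 MeV⁻¹ = 7.15 × 10^5 GeV⁻¹.
Result: 7.15 × 10^5 × 6.586 × 10^-25 = 4.709 × 10^-19 s.

4.709 × 10^-19 s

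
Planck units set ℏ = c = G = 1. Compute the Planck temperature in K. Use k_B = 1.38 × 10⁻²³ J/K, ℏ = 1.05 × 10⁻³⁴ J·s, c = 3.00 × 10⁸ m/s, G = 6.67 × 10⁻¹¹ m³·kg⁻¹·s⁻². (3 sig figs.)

1.42 × 10³² K

Dimensional analysis gives T_P = √(ℏc⁵/G) / k_B.
  = √(3.83 × 10¹⁸) × 7.25 × 10²²
  = 1.42 × 10³² K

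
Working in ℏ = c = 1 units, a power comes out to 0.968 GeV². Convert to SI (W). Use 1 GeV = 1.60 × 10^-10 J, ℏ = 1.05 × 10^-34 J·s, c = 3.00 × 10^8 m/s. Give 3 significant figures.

2.36 × 10^14 W

Power is [E]/[T] = [E]²/ℏ.
1 GeV² → 1/ℏ × (1 GeV in J)² = 2.44 × 10^14 W.
Result: 0.968 × 2.44 × 10^14 = 2.36 × 10^14 W.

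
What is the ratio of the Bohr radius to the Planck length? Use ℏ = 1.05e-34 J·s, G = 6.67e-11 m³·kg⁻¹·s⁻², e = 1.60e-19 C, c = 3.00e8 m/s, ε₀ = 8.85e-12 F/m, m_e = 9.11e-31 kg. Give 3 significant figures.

Bohr radius: a₀ = 4πε₀ℏ²/(m_e e²) = 5.26e-11 m
Planck length: ℓ_P = √(ℏG/c³) = 1.61e-35 m
ratio = 5.26e-11 / 1.61e-35 = 3.26e24

3.26e24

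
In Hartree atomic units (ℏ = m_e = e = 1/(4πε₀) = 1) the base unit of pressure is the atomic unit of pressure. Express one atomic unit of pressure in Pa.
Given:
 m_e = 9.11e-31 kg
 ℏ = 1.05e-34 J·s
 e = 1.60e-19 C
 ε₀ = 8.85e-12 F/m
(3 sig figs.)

3.01e13 Pa

P_au = E_h/a₀³ = m_e⁴e¹⁰/((4πε₀)⁵ℏ⁸)
E_h = 4.38e-18 J
a₀ = 5.26e-11 m
E_h/a₀³ = 3.01e13 Pa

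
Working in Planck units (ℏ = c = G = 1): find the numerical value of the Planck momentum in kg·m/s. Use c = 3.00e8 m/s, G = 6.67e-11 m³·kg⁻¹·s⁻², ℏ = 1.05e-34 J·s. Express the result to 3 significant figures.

From ℏ = c = G = 1 the momentum scale is p_P = √(ℏc³/G).
  = √(42.5)
  = 6.52 kg·m/s

6.52 kg·m/s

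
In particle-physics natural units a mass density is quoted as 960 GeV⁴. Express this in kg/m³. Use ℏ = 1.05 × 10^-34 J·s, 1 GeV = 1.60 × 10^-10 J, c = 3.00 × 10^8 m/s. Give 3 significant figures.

Mass density is [E]/(c²[L]³) = [E]⁴/(ℏ³c⁵).
1 GeV⁴ → 1/(ℏ³c⁵) × (1 GeV in J)⁴ = 2.33 × 10^20 kg/m³.
Result: 960 × 2.33 × 10^20 = 2.24 × 10^23 kg/m³.

2.24 × 10^23 kg/m³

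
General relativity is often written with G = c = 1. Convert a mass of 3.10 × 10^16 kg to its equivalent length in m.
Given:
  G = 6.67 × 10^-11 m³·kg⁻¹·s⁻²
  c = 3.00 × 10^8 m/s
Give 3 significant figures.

2.30 × 10^-11 m

In G = c = 1 units mass has dimensions of length; the conversion factor is G/c².
3.10 × 10^16 kg × (G/c²) = 2.30 × 10^-11 m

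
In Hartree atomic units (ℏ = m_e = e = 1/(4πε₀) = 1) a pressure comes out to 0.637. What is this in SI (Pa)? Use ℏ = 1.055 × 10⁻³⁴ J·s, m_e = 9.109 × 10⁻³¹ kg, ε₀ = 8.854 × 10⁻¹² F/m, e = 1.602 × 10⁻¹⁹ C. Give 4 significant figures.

One atomic unit of pressure: P_au = E_h/a₀³ = m_e⁴e¹⁰/((4πε₀)⁵ℏ⁸) = 2.929 × 10¹³ Pa.
0.637 × 2.929 × 10¹³ Pa = 1.866 × 10¹³ Pa

1.866 × 10¹³ Pa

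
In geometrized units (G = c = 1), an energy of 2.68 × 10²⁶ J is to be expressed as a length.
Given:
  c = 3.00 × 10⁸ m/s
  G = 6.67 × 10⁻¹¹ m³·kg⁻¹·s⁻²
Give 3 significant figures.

2.21 × 10⁻¹⁸ m

Energy → length via G/c⁴.
2.68 × 10²⁶ J × (G/c⁴) = 2.21 × 10⁻¹⁸ m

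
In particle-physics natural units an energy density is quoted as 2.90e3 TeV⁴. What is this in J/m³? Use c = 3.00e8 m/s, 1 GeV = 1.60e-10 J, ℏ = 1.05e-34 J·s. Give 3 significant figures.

6.08e52 J/m³

[E]/[L]³ = [E]⁴/(ℏc)³; restore (ℏc)⁻³.
1 GeV⁴ → 1/(ℏc)³ × (1 GeV in J)⁴ = 2.10e37 J/m³.
Convert the energy scale: 2.90e3 TeV⁴ = 2.90e15 GeV⁴.
Result: 2.90e15 × 2.10e37 = 6.08e52 J/m³.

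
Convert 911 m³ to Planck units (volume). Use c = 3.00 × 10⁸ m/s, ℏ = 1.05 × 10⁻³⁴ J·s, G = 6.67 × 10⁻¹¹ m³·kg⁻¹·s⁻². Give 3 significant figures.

2.18 × 10¹⁰⁷

Planck volume: V_P = (ℏG/c³)^(3/2) = 4.18 × 10⁻¹⁰⁵ m³.
911 / 4.18 × 10⁻¹⁰⁵ = 2.18 × 10¹⁰⁷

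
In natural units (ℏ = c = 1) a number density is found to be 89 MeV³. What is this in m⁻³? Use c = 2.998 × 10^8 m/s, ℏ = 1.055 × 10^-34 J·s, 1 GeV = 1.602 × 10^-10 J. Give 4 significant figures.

1.156 × 10^40 m⁻³

Number density is [L]⁻³ = [E]³/(ℏc)³.
1 GeV³ → 1/(ℏc)³ × (1 GeV in J)³ = 1.299 × 10^47 m⁻³.
Convert the energy scale: 89 MeV³ = 8.90 × 10^-8 GeV³.
Result: 8.90 × 10^-8 × 1.299 × 10^47 = 1.156 × 10^40 m⁻³.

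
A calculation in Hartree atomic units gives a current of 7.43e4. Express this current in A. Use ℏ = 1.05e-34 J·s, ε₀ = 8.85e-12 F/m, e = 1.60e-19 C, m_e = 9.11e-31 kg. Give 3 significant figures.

One atomic unit of electric current: I_au = e E_h/ℏ = m_e e⁵/((4πε₀)²ℏ³) = 6.67e-3 A.
7.43e4 × 6.67e-3 A = 496 A

496 A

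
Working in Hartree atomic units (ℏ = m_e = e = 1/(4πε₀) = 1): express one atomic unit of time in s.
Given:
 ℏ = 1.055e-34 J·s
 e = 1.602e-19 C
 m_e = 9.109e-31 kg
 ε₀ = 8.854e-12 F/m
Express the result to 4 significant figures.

2.423e-17 s

Dimensional analysis gives τ_au = (4πε₀)²ℏ³/(m_e e⁴).
E_h = 4.354e-18 J
ℏ/E_h = 2.423e-17 s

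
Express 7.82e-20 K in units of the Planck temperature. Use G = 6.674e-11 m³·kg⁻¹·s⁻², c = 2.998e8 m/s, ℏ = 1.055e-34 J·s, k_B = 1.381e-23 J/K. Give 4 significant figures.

Planck temperature: T_P = √(ℏc⁵/G) / k_B = 1.417e32 K.
7.82e-20 / 1.417e32 = 5.519e-52

5.519e-52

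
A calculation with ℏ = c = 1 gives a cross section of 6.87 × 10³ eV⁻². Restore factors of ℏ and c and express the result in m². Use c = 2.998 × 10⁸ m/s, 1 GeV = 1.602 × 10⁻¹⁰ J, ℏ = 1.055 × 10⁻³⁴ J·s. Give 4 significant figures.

Area is [L]² = [E]⁻²·(ℏc)²; restore (ℏc)².
1 GeV⁻² → (ℏc)² × (1 GeV in J)⁻² = 3.898 × 10⁻³² m².
Convert the energy scale: 6.87 × 10³ eV⁻² = 6.87 × 10²¹ GeV⁻².
Result: 6.87 × 10²¹ × 3.898 × 10⁻³² = 2.678 × 10⁻¹⁰ m².

2.678 × 10⁻¹⁰ m²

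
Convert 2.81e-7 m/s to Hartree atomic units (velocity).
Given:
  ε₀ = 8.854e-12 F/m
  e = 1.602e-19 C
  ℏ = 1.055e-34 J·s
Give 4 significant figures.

atomic unit of velocity: v_au = e²/(4πε₀ℏ) = 2.186e6 m/s.
2.81e-7 / 2.186e6 = 1.285e-13

1.285e-13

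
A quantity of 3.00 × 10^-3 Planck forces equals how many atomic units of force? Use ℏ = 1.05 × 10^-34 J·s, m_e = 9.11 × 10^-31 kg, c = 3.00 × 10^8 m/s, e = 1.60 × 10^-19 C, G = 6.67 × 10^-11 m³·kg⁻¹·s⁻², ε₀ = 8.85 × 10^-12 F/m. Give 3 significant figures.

4.37 × 10^48

Planck force: F_P = c⁴/G = 1.21 × 10^44 N
atomic unit of force: F_au = E_h/a₀ = m_e²e⁶/((4πε₀)³ℏ⁴) = 8.33 × 10^-8 N
3.00 × 10^-3 × 1.21 × 10^44 / 8.33 × 10^-8 = 4.37 × 10^48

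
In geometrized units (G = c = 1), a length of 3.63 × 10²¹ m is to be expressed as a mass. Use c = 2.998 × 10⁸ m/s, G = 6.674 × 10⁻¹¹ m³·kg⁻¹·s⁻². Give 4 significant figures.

4.889 × 10⁴⁸ kg

Length → mass via c²/G.
3.63 × 10²¹ m × (c²/G) = 4.889 × 10⁴⁸ kg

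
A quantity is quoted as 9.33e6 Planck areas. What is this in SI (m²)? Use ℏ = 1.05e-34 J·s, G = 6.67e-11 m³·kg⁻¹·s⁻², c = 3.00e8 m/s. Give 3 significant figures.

One Planck area: A_P = ℏG/c³ = 2.59e-70 m².
9.33e6 × 2.59e-70 m² = 2.42e-63 m²

2.42e-63 m²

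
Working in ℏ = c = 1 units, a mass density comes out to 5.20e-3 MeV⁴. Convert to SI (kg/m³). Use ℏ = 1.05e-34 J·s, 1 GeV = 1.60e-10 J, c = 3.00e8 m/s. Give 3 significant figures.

Mass density is [E]/(c²[L]³) = [E]⁴/(ℏ³c⁵).
1 GeV⁴ → 1/(ℏ³c⁵) × (1 GeV in J)⁴ = 2.33e20 kg/m³.
Convert the energy scale: 5.20e-3 MeV⁴ = 5.20e-15 GeV⁴.
Result: 5.20e-15 × 2.33e20 = 1.21e6 kg/m³.

1.21e6 kg/m³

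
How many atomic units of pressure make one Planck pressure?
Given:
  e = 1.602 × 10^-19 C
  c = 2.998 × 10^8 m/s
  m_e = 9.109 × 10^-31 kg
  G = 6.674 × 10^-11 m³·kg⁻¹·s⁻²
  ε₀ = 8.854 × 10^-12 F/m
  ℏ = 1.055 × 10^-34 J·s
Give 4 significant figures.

1.581 × 10^100

Planck pressure: p_P = c⁷/(ℏG²) = 4.632 × 10^113 Pa
atomic unit of pressure: P_au = E_h/a₀³ = m_e⁴e¹⁰/((4πε₀)⁵ℏ⁸) = 2.929 × 10^13 Pa
ratio = 4.632 × 10^113 / 2.929 × 10^13 = 1.581 × 10^100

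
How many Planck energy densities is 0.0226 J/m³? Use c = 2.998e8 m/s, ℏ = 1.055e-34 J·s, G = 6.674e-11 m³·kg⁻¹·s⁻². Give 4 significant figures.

Planck energy density: u_P = c⁷/(ℏG²) = 4.632e113 J/m³.
0.0226 / 4.632e113 = 4.879e-116

4.879e-116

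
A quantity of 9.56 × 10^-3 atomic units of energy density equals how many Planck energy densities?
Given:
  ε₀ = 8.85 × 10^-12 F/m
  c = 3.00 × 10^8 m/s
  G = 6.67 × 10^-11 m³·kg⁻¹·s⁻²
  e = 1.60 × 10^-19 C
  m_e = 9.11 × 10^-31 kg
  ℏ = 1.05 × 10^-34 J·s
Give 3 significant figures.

atomic unit of energy density: u_au = E_h/a₀³ = m_e⁴e¹⁰/((4πε₀)⁵ℏ⁸) = 3.01 × 10^13 J/m³
Planck energy density: u_P = c⁷/(ℏG²) = 4.68 × 10^113 J/m³
9.56 × 10^-3 × 3.01 × 10^13 / 4.68 × 10^113 = 6.15 × 10^-103

6.15 × 10^-103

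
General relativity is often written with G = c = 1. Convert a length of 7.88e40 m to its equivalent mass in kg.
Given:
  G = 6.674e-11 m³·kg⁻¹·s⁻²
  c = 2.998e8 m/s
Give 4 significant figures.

1.061e68 kg

Length → mass via c²/G.
7.88e40 m × (c²/G) = 1.061e68 kg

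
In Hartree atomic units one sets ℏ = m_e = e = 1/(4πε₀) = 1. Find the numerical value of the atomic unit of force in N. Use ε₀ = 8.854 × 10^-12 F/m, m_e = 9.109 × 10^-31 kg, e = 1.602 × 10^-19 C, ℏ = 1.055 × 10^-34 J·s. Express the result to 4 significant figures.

F_au = E_h/a₀ = m_e²e⁶/((4πε₀)³ℏ⁴)
E_h = 4.354 × 10^-18 J
a₀ = 5.297 × 10^-11 m
E_h/a₀ = 8.220 × 10^-8 N

8.220 × 10^-8 N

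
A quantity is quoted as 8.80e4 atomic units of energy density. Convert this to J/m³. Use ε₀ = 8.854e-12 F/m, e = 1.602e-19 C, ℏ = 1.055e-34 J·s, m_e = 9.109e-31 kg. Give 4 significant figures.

One atomic unit of energy density: u_au = E_h/a₀³ = m_e⁴e¹⁰/((4πε₀)⁵ℏ⁸) = 2.929e13 J/m³.
8.80e4 × 2.929e13 J/m³ = 2.578e18 J/m³

2.578e18 J/m³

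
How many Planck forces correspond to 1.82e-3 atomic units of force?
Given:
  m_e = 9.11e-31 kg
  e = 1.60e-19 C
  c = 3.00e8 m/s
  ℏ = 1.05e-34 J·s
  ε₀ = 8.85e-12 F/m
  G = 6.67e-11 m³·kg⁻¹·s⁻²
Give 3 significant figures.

atomic unit of force: F_au = E_h/a₀ = m_e²e⁶/((4πε₀)³ℏ⁴) = 8.33e-8 N
Planck force: F_P = c⁴/G = 1.21e44 N
1.82e-3 × 8.33e-8 / 1.21e44 = 1.25e-54

1.25e-54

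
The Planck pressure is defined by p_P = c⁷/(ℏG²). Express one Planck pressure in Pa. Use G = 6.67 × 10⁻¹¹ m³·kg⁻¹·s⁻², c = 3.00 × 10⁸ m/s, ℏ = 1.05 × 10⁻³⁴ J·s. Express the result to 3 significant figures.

p_P = c⁷/(ℏG²)
  = 2.19 × 10⁵⁹ / 4.67 × 10⁻⁵⁵
  = 4.68 × 10¹¹³ Pa

4.68 × 10¹¹³ Pa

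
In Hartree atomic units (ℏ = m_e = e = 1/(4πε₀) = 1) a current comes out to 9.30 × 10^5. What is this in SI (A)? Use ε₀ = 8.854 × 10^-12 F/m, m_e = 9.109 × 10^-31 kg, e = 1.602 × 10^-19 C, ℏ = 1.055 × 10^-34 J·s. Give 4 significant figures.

6.149 × 10^3 A

One atomic unit of electric current: I_au = e E_h/ℏ = m_e e⁵/((4πε₀)²ℏ³) = 6.612 × 10^-3 A.
9.30 × 10^5 × 6.612 × 10^-3 A = 6.149 × 10^3 A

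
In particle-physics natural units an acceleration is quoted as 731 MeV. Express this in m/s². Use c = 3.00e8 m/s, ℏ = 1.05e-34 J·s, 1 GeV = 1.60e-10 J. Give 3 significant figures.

3.34e32 m/s²

Acceleration is [L]/[T]² = c·[E]/ℏ.
1 GeV → c/ℏ × (1 GeV in J) = 4.57e32 m/s².
Convert the energy scale: 731 MeV = 0.731 GeV.
Result: 0.731 × 4.57e32 = 3.34e32 m/s².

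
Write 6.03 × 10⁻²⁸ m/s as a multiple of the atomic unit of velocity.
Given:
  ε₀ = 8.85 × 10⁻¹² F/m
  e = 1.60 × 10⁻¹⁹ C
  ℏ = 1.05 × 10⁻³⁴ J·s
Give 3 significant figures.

atomic unit of velocity: v_au = e²/(4πε₀ℏ) = 2.19 × 10⁶ m/s.
6.03 × 10⁻²⁸ / 2.19 × 10⁶ = 2.75 × 10⁻³⁴

2.75 × 10⁻³⁴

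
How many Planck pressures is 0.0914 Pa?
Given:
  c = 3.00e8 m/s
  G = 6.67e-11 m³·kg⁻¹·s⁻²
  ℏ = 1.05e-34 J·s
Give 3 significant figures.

Planck pressure: p_P = c⁷/(ℏG²) = 4.68e113 Pa.
0.0914 / 4.68e113 = 1.95e-115

1.95e-115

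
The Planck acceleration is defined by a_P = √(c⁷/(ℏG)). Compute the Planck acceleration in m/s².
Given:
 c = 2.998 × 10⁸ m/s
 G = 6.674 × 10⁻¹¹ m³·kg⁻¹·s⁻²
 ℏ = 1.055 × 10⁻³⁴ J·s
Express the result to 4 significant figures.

a_P = √(c⁷/(ℏG))
  = √(3.092 × 10¹⁰³)
  = 5.560 × 10⁵¹ m/s²

5.560 × 10⁵¹ m/s²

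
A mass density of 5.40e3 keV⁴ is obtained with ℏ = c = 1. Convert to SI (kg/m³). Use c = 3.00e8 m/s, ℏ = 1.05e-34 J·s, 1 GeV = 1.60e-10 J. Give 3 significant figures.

1.26 kg/m³

Mass density is [E]/(c²[L]³) = [E]⁴/(ℏ³c⁵).
1 GeV⁴ → 1/(ℏ³c⁵) × (1 GeV in J)⁴ = 2.33e20 kg/m³.
Convert the energy scale: 5.40e3 keV⁴ = 5.40e-21 GeV⁴.
Result: 5.40e-21 × 2.33e20 = 1.26 kg/m³.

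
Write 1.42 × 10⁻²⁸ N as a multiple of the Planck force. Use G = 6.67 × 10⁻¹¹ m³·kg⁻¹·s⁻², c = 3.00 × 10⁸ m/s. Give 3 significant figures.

1.17 × 10⁻⁷²

Planck force: F_P = c⁴/G = 1.21 × 10⁴⁴ N.
1.42 × 10⁻²⁸ / 1.21 × 10⁴⁴ = 1.17 × 10⁻⁷²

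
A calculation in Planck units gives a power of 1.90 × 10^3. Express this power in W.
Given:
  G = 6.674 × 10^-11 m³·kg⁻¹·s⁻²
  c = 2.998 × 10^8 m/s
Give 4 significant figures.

6.895 × 10^55 W

One Planck power: P_P = c⁵/G = 3.629 × 10^52 W.
1.90 × 10^3 × 3.629 × 10^52 W = 6.895 × 10^55 W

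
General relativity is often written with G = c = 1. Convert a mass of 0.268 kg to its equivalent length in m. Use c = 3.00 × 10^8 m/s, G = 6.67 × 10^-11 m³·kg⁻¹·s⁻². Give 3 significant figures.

In G = c = 1 units mass has dimensions of length; the conversion factor is G/c².
0.268 kg × (G/c²) = 1.99 × 10^-28 m

1.99 × 10^-28 m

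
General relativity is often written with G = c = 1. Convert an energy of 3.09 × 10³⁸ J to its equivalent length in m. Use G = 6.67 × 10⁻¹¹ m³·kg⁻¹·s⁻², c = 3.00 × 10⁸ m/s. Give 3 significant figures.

Energy → length via G/c⁴.
3.09 × 10³⁸ J × (G/c⁴) = 2.54 × 10⁻⁶ m

2.54 × 10⁻⁶ m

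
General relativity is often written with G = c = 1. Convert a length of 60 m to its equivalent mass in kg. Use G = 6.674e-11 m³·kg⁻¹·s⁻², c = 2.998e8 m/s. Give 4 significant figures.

8.080e28 kg

Length → mass via c²/G.
60 m × (c²/G) = 8.080e28 kg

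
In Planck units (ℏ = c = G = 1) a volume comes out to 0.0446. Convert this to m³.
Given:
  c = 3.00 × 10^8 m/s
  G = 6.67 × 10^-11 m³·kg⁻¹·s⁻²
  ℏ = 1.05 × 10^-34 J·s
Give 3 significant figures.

One Planck volume: V_P = (ℏG/c³)^(3/2) = 4.18 × 10^-105 m³.
0.0446 × 4.18 × 10^-105 m³ = 1.86 × 10^-106 m³

1.86 × 10^-106 m³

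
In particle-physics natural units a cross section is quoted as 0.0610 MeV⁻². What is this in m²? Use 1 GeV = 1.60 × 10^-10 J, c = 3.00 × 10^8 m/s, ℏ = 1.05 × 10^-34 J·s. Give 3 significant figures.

2.36 × 10^-27 m²

Area is [L]² = [E]⁻²·(ℏc)²; restore (ℏc)².
1 GeV⁻² → (ℏc)² × (1 GeV in J)⁻² = 3.88 × 10^-32 m².
Convert the energy scale: 0.0610 MeV⁻² = 6.10 × 10^4 GeV⁻².
Result: 6.10 × 10^4 × 3.88 × 10^-32 = 2.36 × 10^-27 m².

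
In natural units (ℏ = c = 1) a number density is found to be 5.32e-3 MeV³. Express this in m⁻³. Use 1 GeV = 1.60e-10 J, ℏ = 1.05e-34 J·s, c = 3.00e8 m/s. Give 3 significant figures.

6.97e35 m⁻³

Number density is [L]⁻³ = [E]³/(ℏc)³.
1 GeV³ → 1/(ℏc)³ × (1 GeV in J)³ = 1.31e47 m⁻³.
Convert the energy scale: 5.32e-3 MeV³ = 5.32e-12 GeV³.
Result: 5.32e-12 × 1.31e47 = 6.97e35 m⁻³.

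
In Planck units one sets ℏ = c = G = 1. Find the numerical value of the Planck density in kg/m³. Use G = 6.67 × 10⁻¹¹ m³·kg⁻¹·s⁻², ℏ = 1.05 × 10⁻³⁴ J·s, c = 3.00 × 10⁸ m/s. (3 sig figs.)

ρ_P = c⁵/(ℏG²)
  = 2.43 × 10⁴² / 4.67 × 10⁻⁵⁵
  = 5.20 × 10⁹⁶ kg/m³

5.20 × 10⁹⁶ kg/m³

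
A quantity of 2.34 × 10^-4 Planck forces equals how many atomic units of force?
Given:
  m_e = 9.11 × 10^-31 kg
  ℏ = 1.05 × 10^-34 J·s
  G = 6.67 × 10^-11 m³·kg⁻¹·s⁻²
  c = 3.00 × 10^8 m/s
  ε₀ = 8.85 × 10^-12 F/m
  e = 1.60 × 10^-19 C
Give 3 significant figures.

Planck force: F_P = c⁴/G = 1.21 × 10^44 N
atomic unit of force: F_au = E_h/a₀ = m_e²e⁶/((4πε₀)³ℏ⁴) = 8.33 × 10^-8 N
2.34 × 10^-4 × 1.21 × 10^44 / 8.33 × 10^-8 = 3.41 × 10^47

3.41 × 10^47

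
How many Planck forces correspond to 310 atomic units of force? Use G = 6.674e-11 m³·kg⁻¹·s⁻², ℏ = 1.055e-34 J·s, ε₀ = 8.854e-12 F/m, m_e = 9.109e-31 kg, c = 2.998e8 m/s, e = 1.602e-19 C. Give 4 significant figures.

2.105e-49

atomic unit of force: F_au = E_h/a₀ = m_e²e⁶/((4πε₀)³ℏ⁴) = 8.220e-8 N
Planck force: F_P = c⁴/G = 1.210e44 N
310 × 8.220e-8 / 1.210e44 = 2.105e-49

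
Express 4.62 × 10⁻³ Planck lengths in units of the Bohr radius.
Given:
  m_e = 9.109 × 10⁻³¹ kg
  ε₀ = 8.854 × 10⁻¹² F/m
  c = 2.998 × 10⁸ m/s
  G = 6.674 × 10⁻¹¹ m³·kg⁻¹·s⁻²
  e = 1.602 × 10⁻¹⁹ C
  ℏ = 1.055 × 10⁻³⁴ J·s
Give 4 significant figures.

1.410 × 10⁻²⁷

Planck length: ℓ_P = √(ℏG/c³) = 1.616 × 10⁻³⁵ m
Bohr radius: a₀ = 4πε₀ℏ²/(m_e e²) = 5.297 × 10⁻¹¹ m
4.62 × 10⁻³ × 1.616 × 10⁻³⁵ / 5.297 × 10⁻¹¹ = 1.410 × 10⁻²⁷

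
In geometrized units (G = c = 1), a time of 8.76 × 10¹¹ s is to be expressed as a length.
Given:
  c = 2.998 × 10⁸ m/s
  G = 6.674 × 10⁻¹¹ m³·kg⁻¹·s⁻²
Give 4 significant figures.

Time → length via c.
8.76 × 10¹¹ s × (c) = 2.626 × 10²⁰ m

2.626 × 10²⁰ m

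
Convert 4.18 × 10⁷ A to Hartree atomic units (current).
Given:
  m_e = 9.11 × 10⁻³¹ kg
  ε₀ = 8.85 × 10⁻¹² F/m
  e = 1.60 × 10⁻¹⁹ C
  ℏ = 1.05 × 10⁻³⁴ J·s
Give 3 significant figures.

atomic unit of electric current: I_au = e E_h/ℏ = m_e e⁵/((4πε₀)²ℏ³) = 6.67 × 10⁻³ A.
4.18 × 10⁷ / 6.67 × 10⁻³ = 6.27 × 10⁹

6.27 × 10⁹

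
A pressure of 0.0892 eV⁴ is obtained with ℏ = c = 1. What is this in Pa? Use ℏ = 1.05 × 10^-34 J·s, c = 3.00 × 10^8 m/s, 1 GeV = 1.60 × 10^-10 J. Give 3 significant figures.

Pressure is [E]/[L]³ = [E]⁴/(ℏc)³.
1 GeV⁴ → 1/(ℏc)³ × (1 GeV in J)⁴ = 2.10 × 10^37 Pa.
Convert the energy scale: 0.0892 eV⁴ = 8.92 × 10^-38 GeV⁴.
Result: 8.92 × 10^-38 × 2.10 × 10^37 = 1.87 Pa.

1.87 Pa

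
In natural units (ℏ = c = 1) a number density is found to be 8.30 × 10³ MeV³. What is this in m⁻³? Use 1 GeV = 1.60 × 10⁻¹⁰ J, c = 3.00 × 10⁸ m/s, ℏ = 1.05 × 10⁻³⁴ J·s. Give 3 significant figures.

Number density is [L]⁻³ = [E]³/(ℏc)³.
1 GeV³ → 1/(ℏc)³ × (1 GeV in J)³ = 1.31 × 10⁴⁷ m⁻³.
Convert the energy scale: 8.30 × 10³ MeV³ = 8.30 × 10⁻⁶ GeV³.
Result: 8.30 × 10⁻⁶ × 1.31 × 10⁴⁷ = 1.09 × 10⁴² m⁻³.

1.09 × 10⁴² m⁻³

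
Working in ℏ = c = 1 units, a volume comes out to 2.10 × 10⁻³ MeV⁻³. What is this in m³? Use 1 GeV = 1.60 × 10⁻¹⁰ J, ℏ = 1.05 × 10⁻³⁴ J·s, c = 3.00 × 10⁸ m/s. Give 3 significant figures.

1.60 × 10⁻⁴¹ m³

Volume is [L]³ = [E]⁻³·(ℏc)³.
1 GeV⁻³ → (ℏc)³ × (1 GeV in J)⁻³ = 7.63 × 10⁻⁴⁸ m³.
Convert the energy scale: 2.10 × 10⁻³ MeV⁻³ = 2.10 × 10⁶ GeV⁻³.
Result: 2.10 × 10⁶ × 7.63 × 10⁻⁴⁸ = 1.60 × 10⁻⁴¹ m³.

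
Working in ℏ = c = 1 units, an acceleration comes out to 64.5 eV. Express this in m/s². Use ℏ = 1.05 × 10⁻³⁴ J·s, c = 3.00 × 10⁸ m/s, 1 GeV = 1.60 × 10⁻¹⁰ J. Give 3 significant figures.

Acceleration is [L]/[T]² = c·[E]/ℏ.
1 GeV → c/ℏ × (1 GeV in J) = 4.57 × 10³² m/s².
Convert the energy scale: 64.5 eV = 6.45 × 10⁻⁸ GeV.
Result: 6.45 × 10⁻⁸ × 4.57 × 10³² = 2.95 × 10²⁵ m/s².

2.95 × 10²⁵ m/s²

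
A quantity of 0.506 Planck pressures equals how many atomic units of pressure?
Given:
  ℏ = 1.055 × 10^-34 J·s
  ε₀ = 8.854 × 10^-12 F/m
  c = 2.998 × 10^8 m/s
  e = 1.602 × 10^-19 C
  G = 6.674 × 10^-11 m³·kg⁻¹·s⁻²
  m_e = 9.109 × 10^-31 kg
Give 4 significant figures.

8.002 × 10^99

Planck pressure: p_P = c⁷/(ℏG²) = 4.632 × 10^113 Pa
atomic unit of pressure: P_au = E_h/a₀³ = m_e⁴e¹⁰/((4πε₀)⁵ℏ⁸) = 2.929 × 10^13 Pa
0.506 × 4.632 × 10^113 / 2.929 × 10^13 = 8.002 × 10^99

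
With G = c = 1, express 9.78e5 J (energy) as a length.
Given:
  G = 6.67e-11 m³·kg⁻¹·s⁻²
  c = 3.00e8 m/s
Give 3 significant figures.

8.05e-39 m

Energy → length via G/c⁴.
9.78e5 J × (G/c⁴) = 8.05e-39 m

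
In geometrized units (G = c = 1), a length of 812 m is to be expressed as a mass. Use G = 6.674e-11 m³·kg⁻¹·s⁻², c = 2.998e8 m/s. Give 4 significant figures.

1.094e30 kg

Length → mass via c²/G.
812 m × (c²/G) = 1.094e30 kg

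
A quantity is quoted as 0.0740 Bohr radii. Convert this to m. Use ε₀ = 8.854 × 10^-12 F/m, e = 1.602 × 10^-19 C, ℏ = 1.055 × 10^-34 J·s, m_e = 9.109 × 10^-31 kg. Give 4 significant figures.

One Bohr radius: a₀ = 4πε₀ℏ²/(m_e e²) = 5.297 × 10^-11 m.
0.0740 × 5.297 × 10^-11 m = 3.920 × 10^-12 m

3.920 × 10^-12 m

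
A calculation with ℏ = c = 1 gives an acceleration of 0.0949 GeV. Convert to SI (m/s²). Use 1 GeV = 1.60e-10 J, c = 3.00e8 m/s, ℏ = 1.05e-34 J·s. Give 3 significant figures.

Acceleration is [L]/[T]² = c·[E]/ℏ.
1 GeV → c/ℏ × (1 GeV in J) = 4.57e32 m/s².
Result: 0.0949 × 4.57e32 = 4.34e31 m/s².

4.34e31 m/s²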